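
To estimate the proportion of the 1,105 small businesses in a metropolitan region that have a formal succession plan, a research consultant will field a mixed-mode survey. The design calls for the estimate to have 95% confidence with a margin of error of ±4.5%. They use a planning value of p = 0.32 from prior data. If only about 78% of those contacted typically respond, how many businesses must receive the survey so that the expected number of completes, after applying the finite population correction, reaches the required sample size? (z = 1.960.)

386

Completed interviews needed (unadjusted): n₀ = 1.960² × 0.2176 / 0.045² ≈ 412.81 → 413.
FPC for N = 1,105: n = 413 / (1 + 412/1105) = 413 / 1.3729 ≈ 300.83 → 301.
At a 78% response rate, contacts needed = 301 / 0.78 ≈ 385.90 → 386.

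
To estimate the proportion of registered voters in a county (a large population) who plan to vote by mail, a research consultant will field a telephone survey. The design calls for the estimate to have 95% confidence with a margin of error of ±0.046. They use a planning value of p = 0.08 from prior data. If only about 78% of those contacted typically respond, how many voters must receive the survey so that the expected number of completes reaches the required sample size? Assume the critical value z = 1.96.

Completed interviews needed: n₀ = 1.96² × 0.0736 / 0.046² ≈ 133.62 → 134.
At a 78% response rate, contacts needed = 134 / 0.78 ≈ 171.79 → 172.

172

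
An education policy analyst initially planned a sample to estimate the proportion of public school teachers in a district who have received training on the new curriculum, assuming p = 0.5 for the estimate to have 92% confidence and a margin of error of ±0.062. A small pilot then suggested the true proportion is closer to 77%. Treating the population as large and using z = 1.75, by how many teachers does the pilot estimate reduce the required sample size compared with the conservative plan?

58

Conservative (p = 0.5): n = 1.75² × 0.25 / 0.062² ≈ 199.17 → 200.
Using p = 0.77: p(1−p) = 0.1771, so n = 1.75² × 0.1771 / 0.062² ≈ 141.09 → 142.
Reduction: 200 − 142 = 58.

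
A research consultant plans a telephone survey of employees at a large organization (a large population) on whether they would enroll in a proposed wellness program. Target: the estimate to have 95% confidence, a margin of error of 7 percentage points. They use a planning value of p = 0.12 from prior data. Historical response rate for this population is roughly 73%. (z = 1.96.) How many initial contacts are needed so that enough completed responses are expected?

114

Completed interviews needed: n₀ = 1.96² × 0.1056 / 0.070² ≈ 82.79 → 83.
At a 73% response rate, contacts needed = 83 / 0.73 ≈ 113.70 → 114.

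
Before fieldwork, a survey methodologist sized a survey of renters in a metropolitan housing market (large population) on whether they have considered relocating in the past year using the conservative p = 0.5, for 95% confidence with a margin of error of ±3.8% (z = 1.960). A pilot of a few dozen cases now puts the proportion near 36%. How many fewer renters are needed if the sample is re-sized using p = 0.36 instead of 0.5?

Conservative (p = 0.5): n = 1.960² × 0.25 / 0.038² ≈ 665.10 → 666.
Using p = 0.36: p(1−p) = 0.2304, so n = 1.960² × 0.2304 / 0.038² ≈ 612.95 → 613.
Reduction: 666 − 613 = 53.

53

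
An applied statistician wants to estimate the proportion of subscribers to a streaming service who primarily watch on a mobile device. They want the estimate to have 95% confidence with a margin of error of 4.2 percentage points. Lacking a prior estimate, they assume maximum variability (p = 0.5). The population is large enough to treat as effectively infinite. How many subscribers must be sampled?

For 95% confidence, z = 1.960.
With p = 0.5, p(1−p) = 0.25.
n = z²·p(1−p)/E² = 1.960² × 0.2500 / 0.042² = 3.8416 × 0.2500 / 0.001764 ≈ 544.44.
Rounding up gives n = 545.

545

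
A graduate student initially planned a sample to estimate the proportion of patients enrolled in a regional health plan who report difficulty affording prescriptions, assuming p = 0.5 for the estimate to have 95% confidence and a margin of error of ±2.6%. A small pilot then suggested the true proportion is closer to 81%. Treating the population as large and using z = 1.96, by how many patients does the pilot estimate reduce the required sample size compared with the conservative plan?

Conservative (p = 0.5): n = 1.96² × 0.25 / 0.026² ≈ 1420.71 → 1421.
Using p = 0.81: p(1−p) = 0.1539, so n = 1.96² × 0.1539 / 0.026² ≈ 874.59 → 875.
Reduction: 1421 − 875 = 546.

546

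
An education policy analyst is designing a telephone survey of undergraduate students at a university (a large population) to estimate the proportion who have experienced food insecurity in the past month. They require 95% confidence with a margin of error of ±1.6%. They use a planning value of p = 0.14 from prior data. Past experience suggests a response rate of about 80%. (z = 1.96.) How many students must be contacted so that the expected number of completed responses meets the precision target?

2259

Completed interviews needed: n₀ = 1.96² × 0.1204 / 0.016² ≈ 1806.75 → 1807.
At an 80% response rate, contacts needed = 1807 / 0.80 ≈ 2258.75 → 2259.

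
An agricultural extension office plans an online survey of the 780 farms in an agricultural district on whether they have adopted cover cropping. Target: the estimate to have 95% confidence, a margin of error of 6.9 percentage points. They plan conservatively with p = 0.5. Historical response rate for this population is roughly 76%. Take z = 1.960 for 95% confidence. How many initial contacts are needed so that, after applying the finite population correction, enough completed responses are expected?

212

Completed interviews needed (unadjusted): n₀ = 1.960² × 0.2500 / 0.069² ≈ 201.72 → 202.
FPC for N = 780: n = 202 / (1 + 201/780) = 202 / 1.2577 ≈ 160.61 → 161.
At a 76% response rate, contacts needed = 161 / 0.76 ≈ 211.84 → 212.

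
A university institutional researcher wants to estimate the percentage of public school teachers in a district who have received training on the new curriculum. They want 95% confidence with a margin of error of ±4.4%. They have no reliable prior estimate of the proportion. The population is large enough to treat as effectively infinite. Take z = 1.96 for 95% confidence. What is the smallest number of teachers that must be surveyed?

497

With no prior estimate, use p = 0.5, giving p(1−p) = 0.25.
n = z²·p(1−p)/E² = 1.96² × 0.2500 / 0.044² = 3.8416 × 0.2500 / 0.001936 ≈ 496.07.
Rounding up gives n = 497.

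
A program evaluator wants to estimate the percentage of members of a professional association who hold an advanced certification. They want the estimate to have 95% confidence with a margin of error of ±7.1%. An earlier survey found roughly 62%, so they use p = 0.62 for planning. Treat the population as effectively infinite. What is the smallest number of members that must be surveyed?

180

For 95% confidence, z = 1.960.
With p = 0.62, p(1−p) = 0.2356.
n = z²·p(1−p)/E² = 1.960² × 0.2356 / 0.071² = 3.8416 × 0.2356 / 0.005041 ≈ 179.54.
Rounding up gives n = 180.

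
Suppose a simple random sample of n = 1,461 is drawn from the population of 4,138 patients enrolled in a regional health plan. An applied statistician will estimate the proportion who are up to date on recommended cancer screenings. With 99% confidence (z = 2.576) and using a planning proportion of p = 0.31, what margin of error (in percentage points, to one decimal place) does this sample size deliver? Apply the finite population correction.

Finite-population factor: (N−n)/(N−1) = (4138−1461)/(4138−1) = 0.6471.
SE(p̂) = √[p(1−p)/n · (N−n)/(N−1)] = √[0.2139/1461 × 0.6471] = 0.00973.
E = z × SE = 2.576 × 0.00973 = 0.02507 ≈ 2.5 percentage points.

2.5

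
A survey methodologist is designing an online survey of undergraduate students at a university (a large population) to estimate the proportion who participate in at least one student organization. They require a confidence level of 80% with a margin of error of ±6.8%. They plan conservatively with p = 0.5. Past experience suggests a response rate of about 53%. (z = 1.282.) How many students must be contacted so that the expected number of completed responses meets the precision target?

Completed interviews needed: n₀ = 1.282² × 0.2500 / 0.068² ≈ 88.86 → 89.
At a 53% response rate, contacts needed = 89 / 0.53 ≈ 167.92 → 168.

168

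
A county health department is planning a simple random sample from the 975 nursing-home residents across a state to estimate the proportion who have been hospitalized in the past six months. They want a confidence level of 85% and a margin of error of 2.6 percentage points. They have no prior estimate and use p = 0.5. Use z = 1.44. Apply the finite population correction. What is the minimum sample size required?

430

Unadjusted: n₀ = 1.44² × 0.50 × 0.50 / 0.026² ≈ 766.86, so n₀ = 767.
Finite population correction with N = 975: n = n₀ / (1 + (n₀−1)/N) = 767 / (1 + 766/975) = 767 / 1.7856 ≈ 429.54.
Rounding up, n = 430.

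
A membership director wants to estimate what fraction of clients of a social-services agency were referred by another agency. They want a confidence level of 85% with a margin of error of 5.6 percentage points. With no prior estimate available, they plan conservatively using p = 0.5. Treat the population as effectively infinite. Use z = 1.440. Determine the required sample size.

With p = 0.5, p(1−p) = 0.25.
n = z²·p(1−p)/E² = 1.440² × 0.2500 / 0.056² = 2.0736 × 0.2500 / 0.003136 ≈ 165.31.
Rounding up gives n = 166.

166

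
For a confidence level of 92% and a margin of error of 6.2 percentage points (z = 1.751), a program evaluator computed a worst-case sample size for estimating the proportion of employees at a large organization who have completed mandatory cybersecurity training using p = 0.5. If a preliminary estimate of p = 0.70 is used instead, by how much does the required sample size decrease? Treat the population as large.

Conservative (p = 0.5): n = 1.751² × 0.25 / 0.062² ≈ 199.40 → 200.
Using p = 0.70: p(1−p) = 0.2100, so n = 1.751² × 0.2100 / 0.062² ≈ 167.50 → 168.
Reduction: 200 − 168 = 32.

32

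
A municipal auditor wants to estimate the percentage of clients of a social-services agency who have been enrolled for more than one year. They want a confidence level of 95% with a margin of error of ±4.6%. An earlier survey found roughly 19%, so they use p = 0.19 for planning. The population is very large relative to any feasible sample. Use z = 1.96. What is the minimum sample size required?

With p = 0.19, p(1−p) = 0.1539.
n = z²·p(1−p)/E² = 1.96² × 0.1539 / 0.046² = 3.8416 × 0.1539 / 0.002116 ≈ 279.41.
Rounding up gives n = 280.

280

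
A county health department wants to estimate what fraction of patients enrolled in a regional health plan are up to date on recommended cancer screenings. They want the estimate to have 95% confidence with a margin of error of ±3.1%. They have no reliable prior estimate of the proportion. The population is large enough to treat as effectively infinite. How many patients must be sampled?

For 95% confidence, z = 1.960.
With no prior estimate, use p = 0.5, giving p(1−p) = 0.25.
n = z²·p(1−p)/E² = 1.960² × 0.2500 / 0.031² = 3.8416 × 0.2500 / 0.000961 ≈ 999.38.
Rounding up gives n = 1000.

1000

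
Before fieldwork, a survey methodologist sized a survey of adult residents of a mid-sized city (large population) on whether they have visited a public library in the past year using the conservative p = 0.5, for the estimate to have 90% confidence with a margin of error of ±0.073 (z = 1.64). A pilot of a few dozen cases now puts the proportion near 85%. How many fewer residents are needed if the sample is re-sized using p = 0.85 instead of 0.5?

Conservative (p = 0.5): n = 1.64² × 0.25 / 0.073² ≈ 126.18 → 127.
Using p = 0.85: p(1−p) = 0.1275, so n = 1.64² × 0.1275 / 0.073² ≈ 64.35 → 65.
Reduction: 127 − 65 = 62.

62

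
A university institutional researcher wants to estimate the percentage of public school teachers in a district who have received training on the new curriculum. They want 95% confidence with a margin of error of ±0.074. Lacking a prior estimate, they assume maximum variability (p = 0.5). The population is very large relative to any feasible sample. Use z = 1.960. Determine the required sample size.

With p = 0.5, p(1−p) = 0.25.
n = z²·p(1−p)/E² = 1.960² × 0.2500 / 0.074² = 3.8416 × 0.2500 / 0.005476 ≈ 175.38.
Rounding up gives n = 176.

176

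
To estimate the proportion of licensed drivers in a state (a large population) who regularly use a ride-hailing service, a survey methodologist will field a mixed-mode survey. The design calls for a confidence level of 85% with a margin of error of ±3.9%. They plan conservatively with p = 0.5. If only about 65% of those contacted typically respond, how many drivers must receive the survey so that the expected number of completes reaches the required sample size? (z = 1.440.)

525

Completed interviews needed: n₀ = 1.440² × 0.2500 / 0.039² ≈ 340.83 → 341.
At a 65% response rate, contacts needed = 341 / 0.65 ≈ 524.62 → 525.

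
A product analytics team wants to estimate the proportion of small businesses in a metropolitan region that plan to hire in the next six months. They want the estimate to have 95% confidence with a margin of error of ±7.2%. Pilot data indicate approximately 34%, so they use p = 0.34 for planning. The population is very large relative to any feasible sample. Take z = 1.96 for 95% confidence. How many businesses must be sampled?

167

With p = 0.34, p(1−p) = 0.2244.
n = z²·p(1−p)/E² = 1.96² × 0.2244 / 0.072² = 3.8416 × 0.2244 / 0.005184 ≈ 166.29.
Rounding up gives n = 167.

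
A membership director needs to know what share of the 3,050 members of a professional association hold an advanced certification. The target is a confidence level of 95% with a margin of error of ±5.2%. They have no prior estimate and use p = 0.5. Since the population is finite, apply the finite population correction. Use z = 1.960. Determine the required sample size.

319

Unadjusted: n₀ = 1.960² × 0.50 × 0.50 / 0.052² ≈ 355.18, so n₀ = 356.
Finite population correction with N = 3,050: n = n₀ / (1 + (n₀−1)/N) = 356 / (1 + 355/3050) = 356 / 1.1164 ≈ 318.88.
Rounding up, n = 319.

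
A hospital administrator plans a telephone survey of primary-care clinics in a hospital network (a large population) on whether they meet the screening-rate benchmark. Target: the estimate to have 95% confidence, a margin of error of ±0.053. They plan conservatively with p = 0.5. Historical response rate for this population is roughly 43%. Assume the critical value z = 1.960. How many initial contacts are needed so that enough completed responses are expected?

Completed interviews needed: n₀ = 1.960² × 0.2500 / 0.053² ≈ 341.90 → 342.
At a 43% response rate, contacts needed = 342 / 0.43 ≈ 795.35 → 796.

796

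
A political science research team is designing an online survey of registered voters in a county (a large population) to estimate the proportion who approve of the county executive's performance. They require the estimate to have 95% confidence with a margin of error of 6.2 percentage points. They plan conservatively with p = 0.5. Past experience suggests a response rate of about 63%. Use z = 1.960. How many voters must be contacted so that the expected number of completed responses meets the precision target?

397

Completed interviews needed: n₀ = 1.960² × 0.2500 / 0.062² ≈ 249.84 → 250.
At a 63% response rate, contacts needed = 250 / 0.63 ≈ 396.83 → 397.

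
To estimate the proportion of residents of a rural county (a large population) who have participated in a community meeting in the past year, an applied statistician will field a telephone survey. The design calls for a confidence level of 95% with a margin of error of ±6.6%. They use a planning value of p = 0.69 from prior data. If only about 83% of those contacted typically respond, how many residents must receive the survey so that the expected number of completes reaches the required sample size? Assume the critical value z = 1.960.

Completed interviews needed: n₀ = 1.960² × 0.2139 / 0.066² ≈ 188.64 → 189.
At an 83% response rate, contacts needed = 189 / 0.83 ≈ 227.71 → 228.

228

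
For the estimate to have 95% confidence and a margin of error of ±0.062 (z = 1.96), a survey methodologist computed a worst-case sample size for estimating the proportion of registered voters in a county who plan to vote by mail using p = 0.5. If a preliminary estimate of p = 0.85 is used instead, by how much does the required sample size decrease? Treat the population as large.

122

Conservative (p = 0.5): n = 1.96² × 0.25 / 0.062² ≈ 249.84 → 250.
Using p = 0.85: p(1−p) = 0.1275, so n = 1.96² × 0.1275 / 0.062² ≈ 127.42 → 128.
Reduction: 250 − 128 = 122.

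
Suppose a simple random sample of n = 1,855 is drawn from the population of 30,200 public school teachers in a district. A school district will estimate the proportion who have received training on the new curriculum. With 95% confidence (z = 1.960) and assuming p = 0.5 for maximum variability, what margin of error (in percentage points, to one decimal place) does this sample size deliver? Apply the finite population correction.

2.2

Finite-population factor: (N−n)/(N−1) = (30200−1855)/(30200−1) = 0.9386.
SE(p̂) = √[p(1−p)/n · (N−n)/(N−1)] = √[0.2500/1855 × 0.9386] = 0.01125.
E = z × SE = 1.960 × 0.01125 = 0.02204 ≈ 2.2 percentage points.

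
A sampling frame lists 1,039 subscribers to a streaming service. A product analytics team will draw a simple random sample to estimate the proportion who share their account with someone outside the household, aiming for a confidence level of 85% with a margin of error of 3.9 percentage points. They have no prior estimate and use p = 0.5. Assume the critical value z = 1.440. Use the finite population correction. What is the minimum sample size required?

Unadjusted: n₀ = 1.440² × 0.50 × 0.50 / 0.039² ≈ 340.83, so n₀ = 341.
Finite population correction with N = 1,039: n = n₀ / (1 + (n₀−1)/N) = 341 / (1 + 340/1039) = 341 / 1.3272 ≈ 256.92.
Rounding up, n = 257.

257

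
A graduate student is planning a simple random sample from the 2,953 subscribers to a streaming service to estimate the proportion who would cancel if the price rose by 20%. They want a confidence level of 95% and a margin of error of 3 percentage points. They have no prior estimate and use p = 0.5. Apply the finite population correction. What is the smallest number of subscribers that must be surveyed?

For 95% confidence, z = 1.960.
Unadjusted: n₀ = 1.960² × 0.50 × 0.50 / 0.030² ≈ 1067.11, so n₀ = 1068.
Finite population correction with N = 2,953: n = n₀ / (1 + (n₀−1)/N) = 1068 / (1 + 1067/2953) = 1068 / 1.3613 ≈ 784.53.
Rounding up, n = 785.

785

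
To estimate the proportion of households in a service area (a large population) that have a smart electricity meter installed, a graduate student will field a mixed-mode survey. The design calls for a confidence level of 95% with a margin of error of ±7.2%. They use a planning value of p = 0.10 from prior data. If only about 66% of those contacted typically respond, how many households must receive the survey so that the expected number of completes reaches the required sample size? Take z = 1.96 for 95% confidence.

102

Completed interviews needed: n₀ = 1.96² × 0.0900 / 0.072² ≈ 66.69 → 67.
At a 66% response rate, contacts needed = 67 / 0.66 ≈ 101.52 → 102.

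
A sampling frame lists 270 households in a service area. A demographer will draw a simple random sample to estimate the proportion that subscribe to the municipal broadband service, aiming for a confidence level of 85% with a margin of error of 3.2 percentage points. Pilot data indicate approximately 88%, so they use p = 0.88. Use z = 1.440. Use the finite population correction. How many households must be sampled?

Unadjusted: n₀ = 1.440² × 0.88 × 0.12 / 0.032² ≈ 213.84, so n₀ = 214.
Finite population correction with N = 270: n = n₀ / (1 + (n₀−1)/N) = 214 / (1 + 213/270) = 214 / 1.7889 ≈ 119.63.
Rounding up, n = 120.

120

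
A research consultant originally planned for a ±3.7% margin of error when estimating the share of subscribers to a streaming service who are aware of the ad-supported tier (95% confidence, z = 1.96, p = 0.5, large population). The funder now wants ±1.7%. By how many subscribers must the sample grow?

At ±3.7%: n = 1.96² × 0.2500 / 0.037² ≈ 701.53 → 702.
At ±1.7%: n = 1.96² × 0.2500 / 0.017² ≈ 3323.18 → 3324.
Additional respondents: 3324 − 702 = 2622.

2622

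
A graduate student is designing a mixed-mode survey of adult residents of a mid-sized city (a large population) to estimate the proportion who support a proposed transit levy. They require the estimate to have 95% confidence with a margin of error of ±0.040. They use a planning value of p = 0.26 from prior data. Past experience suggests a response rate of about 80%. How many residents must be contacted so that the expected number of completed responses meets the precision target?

578

For 95% confidence, z = 1.960.
Completed interviews needed: n₀ = 1.960² × 0.1924 / 0.040² ≈ 461.95 → 462.
At an 80% response rate, contacts needed = 462 / 0.80 ≈ 577.50 → 578.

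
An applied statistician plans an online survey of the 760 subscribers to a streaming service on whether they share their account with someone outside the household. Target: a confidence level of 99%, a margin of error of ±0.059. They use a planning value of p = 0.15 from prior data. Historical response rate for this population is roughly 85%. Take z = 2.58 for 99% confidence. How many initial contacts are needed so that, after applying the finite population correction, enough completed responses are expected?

218

Completed interviews needed (unadjusted): n₀ = 2.58² × 0.1275 / 0.059² ≈ 243.81 → 244.
FPC for N = 760: n = 244 / (1 + 243/760) = 244 / 1.3197 ≈ 184.89 → 185.
At an 85% response rate, contacts needed = 185 / 0.85 ≈ 217.65 → 218.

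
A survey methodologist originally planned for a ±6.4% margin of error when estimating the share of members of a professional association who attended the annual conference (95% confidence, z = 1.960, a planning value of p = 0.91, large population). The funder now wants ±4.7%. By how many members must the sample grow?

66

At ±6.4%: n = 1.960² × 0.0819 / 0.064² ≈ 76.81 → 77.
At ±4.7%: n = 1.960² × 0.0819 / 0.047² ≈ 142.43 → 143.
Additional respondents: 143 − 77 = 66.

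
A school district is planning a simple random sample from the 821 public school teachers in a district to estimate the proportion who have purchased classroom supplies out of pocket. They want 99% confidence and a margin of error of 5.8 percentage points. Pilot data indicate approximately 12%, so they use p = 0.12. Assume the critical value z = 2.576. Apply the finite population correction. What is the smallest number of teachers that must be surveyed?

Unadjusted: n₀ = 2.576² × 0.12 × 0.88 / 0.058² ≈ 208.30, so n₀ = 209.
Finite population correction with N = 821: n = n₀ / (1 + (n₀−1)/N) = 209 / (1 + 208/821) = 209 / 1.2533 ≈ 166.75.
Rounding up, n = 167.

167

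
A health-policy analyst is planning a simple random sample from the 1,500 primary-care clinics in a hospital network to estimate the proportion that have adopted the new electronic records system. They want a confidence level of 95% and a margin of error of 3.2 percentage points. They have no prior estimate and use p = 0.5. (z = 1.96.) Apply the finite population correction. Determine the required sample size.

Unadjusted: n₀ = 1.96² × 0.50 × 0.50 / 0.032² ≈ 937.89, so n₀ = 938.
Finite population correction with N = 1,500: n = n₀ / (1 + (n₀−1)/N) = 938 / (1 + 937/1500) = 938 / 1.6247 ≈ 577.35.
Rounding up, n = 578.

578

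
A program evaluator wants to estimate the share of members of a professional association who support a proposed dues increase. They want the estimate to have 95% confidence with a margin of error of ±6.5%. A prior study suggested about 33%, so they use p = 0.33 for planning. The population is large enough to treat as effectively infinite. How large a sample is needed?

202

For 95% confidence, z = 1.960.
With p = 0.33, p(1−p) = 0.2211.
n = z²·p(1−p)/E² = 1.960² × 0.2211 / 0.065² = 3.8416 × 0.2211 / 0.004225 ≈ 201.04.
Rounding up gives n = 202.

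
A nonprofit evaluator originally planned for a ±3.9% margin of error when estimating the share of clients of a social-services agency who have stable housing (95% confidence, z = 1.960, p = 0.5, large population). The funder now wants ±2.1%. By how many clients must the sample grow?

1546

At ±3.9%: n = 1.960² × 0.2500 / 0.039² ≈ 631.43 → 632.
At ±2.1%: n = 1.960² × 0.2500 / 0.021² ≈ 2177.78 → 2178.
Additional respondents: 2178 − 632 = 1546.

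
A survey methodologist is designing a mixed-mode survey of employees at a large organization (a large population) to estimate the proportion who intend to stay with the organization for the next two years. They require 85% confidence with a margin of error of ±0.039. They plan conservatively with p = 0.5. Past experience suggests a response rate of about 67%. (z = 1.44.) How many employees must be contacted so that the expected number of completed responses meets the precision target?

509

Completed interviews needed: n₀ = 1.44² × 0.2500 / 0.039² ≈ 340.83 → 341.
At a 67% response rate, contacts needed = 341 / 0.67 ≈ 508.96 → 509.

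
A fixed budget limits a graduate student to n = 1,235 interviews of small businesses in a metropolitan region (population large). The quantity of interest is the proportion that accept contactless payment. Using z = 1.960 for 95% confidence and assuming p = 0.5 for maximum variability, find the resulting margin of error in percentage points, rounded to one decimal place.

SE(p̂) = √[p(1−p)/n] = √[0.2500/1235] = 0.01423.
E = z × SE = 1.960 × 0.01423 = 0.02789, or 2.8 percentage points.

2.8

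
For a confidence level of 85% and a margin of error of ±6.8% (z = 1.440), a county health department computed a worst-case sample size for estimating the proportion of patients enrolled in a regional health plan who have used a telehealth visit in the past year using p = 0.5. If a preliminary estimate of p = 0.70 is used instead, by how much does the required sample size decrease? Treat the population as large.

Conservative (p = 0.5): n = 1.440² × 0.25 / 0.068² ≈ 112.11 → 113.
Using p = 0.70: p(1−p) = 0.2100, so n = 1.440² × 0.2100 / 0.068² ≈ 94.17 → 95.
Reduction: 113 − 95 = 18.

18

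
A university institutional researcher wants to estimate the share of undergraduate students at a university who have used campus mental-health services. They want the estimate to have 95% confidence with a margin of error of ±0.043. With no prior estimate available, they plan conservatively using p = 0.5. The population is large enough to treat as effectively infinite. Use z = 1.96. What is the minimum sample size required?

520

With p = 0.5, p(1−p) = 0.25.
n = z²·p(1−p)/E² = 1.96² × 0.2500 / 0.043² = 3.8416 × 0.2500 / 0.001849 ≈ 519.42.
Rounding up gives n = 520.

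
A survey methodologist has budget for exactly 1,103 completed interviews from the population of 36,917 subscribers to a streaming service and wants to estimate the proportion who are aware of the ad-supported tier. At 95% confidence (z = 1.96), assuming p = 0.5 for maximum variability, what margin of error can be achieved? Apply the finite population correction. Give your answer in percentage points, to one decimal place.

2.9

Finite-population factor: (N−n)/(N−1) = (36917−1103)/(36917−1) = 0.9701.
SE(p̂) = √[p(1−p)/n · (N−n)/(N−1)] = √[0.2500/1103 × 0.9701] = 0.01483.
E = z × SE = 1.96 × 0.01483 = 0.02906 ≈ 2.9 percentage points.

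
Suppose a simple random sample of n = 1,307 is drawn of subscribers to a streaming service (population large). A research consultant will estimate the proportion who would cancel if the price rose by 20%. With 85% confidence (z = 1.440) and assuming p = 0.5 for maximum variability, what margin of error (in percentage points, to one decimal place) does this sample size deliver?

2.0

SE(p̂) = √[p(1−p)/n] = √[0.2500/1307] = 0.01383.
E = z × SE = 1.440 × 0.01383 = 0.01992, or 2.0 percentage points.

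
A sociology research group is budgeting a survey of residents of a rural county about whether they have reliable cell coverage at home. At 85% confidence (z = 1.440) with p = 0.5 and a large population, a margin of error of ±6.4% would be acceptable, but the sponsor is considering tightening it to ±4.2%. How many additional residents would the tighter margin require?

167

At ±6.4%: n = 1.440² × 0.2500 / 0.064² ≈ 126.56 → 127.
At ±4.2%: n = 1.440² × 0.2500 / 0.042² ≈ 293.88 → 294.
Additional respondents: 294 − 127 = 167.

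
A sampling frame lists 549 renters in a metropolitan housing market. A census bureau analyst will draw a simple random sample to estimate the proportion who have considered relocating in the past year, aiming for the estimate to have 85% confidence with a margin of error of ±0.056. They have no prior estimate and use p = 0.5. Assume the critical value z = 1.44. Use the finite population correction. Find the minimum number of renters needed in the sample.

128

Unadjusted: n₀ = 1.44² × 0.50 × 0.50 / 0.056² ≈ 165.31, so n₀ = 166.
Finite population correction with N = 549: n = n₀ / (1 + (n₀−1)/N) = 166 / (1 + 165/549) = 166 / 1.3005 ≈ 127.64.
Rounding up, n = 128.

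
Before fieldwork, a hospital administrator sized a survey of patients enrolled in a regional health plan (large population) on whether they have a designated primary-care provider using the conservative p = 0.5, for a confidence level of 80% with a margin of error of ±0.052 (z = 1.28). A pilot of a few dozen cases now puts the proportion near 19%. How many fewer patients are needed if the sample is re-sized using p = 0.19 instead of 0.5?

58

Conservative (p = 0.5): n = 1.28² × 0.25 / 0.052² ≈ 151.48 → 152.
Using p = 0.19: p(1−p) = 0.1539, so n = 1.28² × 0.1539 / 0.052² ≈ 93.25 → 94.
Reduction: 152 − 94 = 58.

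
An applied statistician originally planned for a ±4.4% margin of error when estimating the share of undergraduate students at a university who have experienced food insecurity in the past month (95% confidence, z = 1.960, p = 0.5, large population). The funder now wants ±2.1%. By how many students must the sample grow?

1681

At ±4.4%: n = 1.960² × 0.2500 / 0.044² ≈ 496.07 → 497.
At ±2.1%: n = 1.960² × 0.2500 / 0.021² ≈ 2177.78 → 2178.
Additional respondents: 2178 − 497 = 1681.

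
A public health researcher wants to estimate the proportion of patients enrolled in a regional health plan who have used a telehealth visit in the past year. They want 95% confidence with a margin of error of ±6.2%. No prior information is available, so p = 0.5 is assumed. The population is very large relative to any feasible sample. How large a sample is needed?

250

For 95% confidence, z = 1.96.
With p = 0.5, p(1−p) = 0.25.
n = z²·p(1−p)/E² = 1.96² × 0.2500 / 0.062² = 3.8416 × 0.2500 / 0.003844 ≈ 249.84.
Rounding up gives n = 250.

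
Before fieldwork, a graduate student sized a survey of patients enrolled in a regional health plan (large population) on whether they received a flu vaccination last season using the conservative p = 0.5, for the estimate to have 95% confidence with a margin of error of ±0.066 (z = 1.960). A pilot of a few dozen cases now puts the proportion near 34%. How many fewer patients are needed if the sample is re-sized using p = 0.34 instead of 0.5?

23

Conservative (p = 0.5): n = 1.960² × 0.25 / 0.066² ≈ 220.48 → 221.
Using p = 0.34: p(1−p) = 0.2244, so n = 1.960² × 0.2244 / 0.066² ≈ 197.90 → 198.
Reduction: 221 − 198 = 23.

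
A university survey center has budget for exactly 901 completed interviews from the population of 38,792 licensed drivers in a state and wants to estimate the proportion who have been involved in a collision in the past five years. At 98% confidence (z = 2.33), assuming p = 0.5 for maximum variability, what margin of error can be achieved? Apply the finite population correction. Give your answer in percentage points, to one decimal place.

3.8

Finite-population factor: (N−n)/(N−1) = (38792−901)/(38792−1) = 0.9768.
SE(p̂) = √[p(1−p)/n · (N−n)/(N−1)] = √[0.2500/901 × 0.9768] = 0.01646.
E = z × SE = 2.33 × 0.01646 = 0.03836 ≈ 3.8 percentage points.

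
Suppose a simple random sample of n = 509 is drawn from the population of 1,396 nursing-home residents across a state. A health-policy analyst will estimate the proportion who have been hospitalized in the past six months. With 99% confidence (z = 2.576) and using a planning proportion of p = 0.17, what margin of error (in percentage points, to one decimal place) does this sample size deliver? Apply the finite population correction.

Finite-population factor: (N−n)/(N−1) = (1396−509)/(1396−1) = 0.6358.
SE(p̂) = √[p(1−p)/n · (N−n)/(N−1)] = √[0.1411/509 × 0.6358] = 0.01328.
E = z × SE = 2.576 × 0.01328 = 0.03420 ≈ 3.4 percentage points.

3.4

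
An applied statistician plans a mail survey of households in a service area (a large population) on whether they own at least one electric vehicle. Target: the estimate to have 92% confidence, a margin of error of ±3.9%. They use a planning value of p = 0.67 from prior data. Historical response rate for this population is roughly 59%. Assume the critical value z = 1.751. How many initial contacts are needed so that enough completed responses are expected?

756

Completed interviews needed: n₀ = 1.751² × 0.2211 / 0.039² ≈ 445.69 → 446.
At a 59% response rate, contacts needed = 446 / 0.59 ≈ 755.93 → 756.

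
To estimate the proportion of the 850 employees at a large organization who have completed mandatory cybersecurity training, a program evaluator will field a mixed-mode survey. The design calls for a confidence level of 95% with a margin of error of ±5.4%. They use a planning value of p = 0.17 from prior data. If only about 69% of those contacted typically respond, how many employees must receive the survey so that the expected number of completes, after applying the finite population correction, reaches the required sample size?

222

For 95% confidence, z = 1.960.
Completed interviews needed (unadjusted): n₀ = 1.960² × 0.1411 / 0.054² ≈ 185.89 → 186.
FPC for N = 850: n = 186 / (1 + 185/850) = 186 / 1.2176 ≈ 152.75 → 153.
At a 69% response rate, contacts needed = 153 / 0.69 ≈ 221.74 → 222.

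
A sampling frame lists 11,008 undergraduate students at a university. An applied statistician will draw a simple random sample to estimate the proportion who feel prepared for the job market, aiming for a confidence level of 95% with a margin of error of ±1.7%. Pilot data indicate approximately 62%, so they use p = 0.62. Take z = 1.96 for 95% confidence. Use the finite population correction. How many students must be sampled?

Unadjusted: n₀ = 1.96² × 0.62 × 0.38 / 0.017² ≈ 3131.77, so n₀ = 3132.
Finite population correction with N = 11,008: n = n₀ / (1 + (n₀−1)/N) = 3132 / (1 + 3131/11008) = 3132 / 1.2844 ≈ 2438.44.
Rounding up, n = 2439.

2439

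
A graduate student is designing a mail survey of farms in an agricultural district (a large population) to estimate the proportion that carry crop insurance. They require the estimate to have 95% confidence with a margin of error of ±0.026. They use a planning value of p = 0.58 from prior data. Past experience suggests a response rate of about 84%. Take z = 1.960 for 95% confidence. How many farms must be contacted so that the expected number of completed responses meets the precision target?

1649

Completed interviews needed: n₀ = 1.960² × 0.2436 / 0.026² ≈ 1384.34 → 1385.
At an 84% response rate, contacts needed = 1385 / 0.84 ≈ 1648.81 → 1649.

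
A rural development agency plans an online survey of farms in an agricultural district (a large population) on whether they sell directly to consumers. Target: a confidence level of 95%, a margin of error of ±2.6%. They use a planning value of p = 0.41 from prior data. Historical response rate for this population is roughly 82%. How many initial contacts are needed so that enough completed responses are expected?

For 95% confidence, z = 1.960.
Completed interviews needed: n₀ = 1.960² × 0.2419 / 0.026² ≈ 1374.68 → 1375.
At an 82% response rate, contacts needed = 1375 / 0.82 ≈ 1676.83 → 1677.

1677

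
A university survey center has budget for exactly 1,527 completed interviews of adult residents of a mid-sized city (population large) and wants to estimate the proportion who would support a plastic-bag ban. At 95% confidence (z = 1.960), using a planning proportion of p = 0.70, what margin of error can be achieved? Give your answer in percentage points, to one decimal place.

2.3

SE(p̂) = √[p(1−p)/n] = √[0.2100/1527] = 0.01173.
E = z × SE = 1.960 × 0.01173 = 0.02299, or 2.3 percentage points.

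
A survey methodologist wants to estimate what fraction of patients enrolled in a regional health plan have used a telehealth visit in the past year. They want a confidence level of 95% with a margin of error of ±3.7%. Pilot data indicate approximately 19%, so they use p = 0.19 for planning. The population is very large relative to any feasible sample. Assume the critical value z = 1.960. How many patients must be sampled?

432

With p = 0.19, p(1−p) = 0.1539.
n = z²·p(1−p)/E² = 1.960² × 0.1539 / 0.037² = 3.8416 × 0.1539 / 0.001369 ≈ 431.86.
Rounding up gives n = 432.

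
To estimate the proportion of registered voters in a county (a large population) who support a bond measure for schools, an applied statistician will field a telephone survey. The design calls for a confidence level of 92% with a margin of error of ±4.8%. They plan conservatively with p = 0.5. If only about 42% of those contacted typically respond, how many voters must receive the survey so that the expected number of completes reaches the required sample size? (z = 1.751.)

793

Completed interviews needed: n₀ = 1.751² × 0.2500 / 0.048² ≈ 332.68 → 333.
At a 42% response rate, contacts needed = 333 / 0.42 ≈ 792.86 → 793.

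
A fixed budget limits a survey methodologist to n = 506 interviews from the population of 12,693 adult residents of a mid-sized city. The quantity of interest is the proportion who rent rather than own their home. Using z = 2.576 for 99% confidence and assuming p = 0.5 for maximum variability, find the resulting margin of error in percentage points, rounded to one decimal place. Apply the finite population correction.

5.6

Finite-population factor: (N−n)/(N−1) = (12693−506)/(12693−1) = 0.9602.
SE(p̂) = √[p(1−p)/n · (N−n)/(N−1)] = √[0.2500/506 × 0.9602] = 0.02178.
E = z × SE = 2.576 × 0.02178 = 0.05611 ≈ 5.6 percentage points.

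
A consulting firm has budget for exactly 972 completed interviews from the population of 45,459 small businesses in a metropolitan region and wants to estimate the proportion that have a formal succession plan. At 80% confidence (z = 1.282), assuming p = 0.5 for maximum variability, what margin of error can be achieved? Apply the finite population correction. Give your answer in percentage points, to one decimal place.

2.0

Finite-population factor: (N−n)/(N−1) = (45459−972)/(45459−1) = 0.9786.
SE(p̂) = √[p(1−p)/n · (N−n)/(N−1)] = √[0.2500/972 × 0.9786] = 0.01587.
E = z × SE = 1.282 × 0.01587 = 0.02034 ≈ 2.0 percentage points.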